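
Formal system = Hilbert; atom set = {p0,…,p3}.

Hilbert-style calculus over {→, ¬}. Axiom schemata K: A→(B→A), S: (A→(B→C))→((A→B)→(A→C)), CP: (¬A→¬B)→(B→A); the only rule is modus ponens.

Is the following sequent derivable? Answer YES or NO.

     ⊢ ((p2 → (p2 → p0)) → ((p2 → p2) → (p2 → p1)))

Enumerate valuations to refute Γ ⊢ Δ:
  v=0000: Γ:[] Δ:[((p2 → (p2 → p0)) → ((p2 → p2) → (p2 → p1)))=T] refutes=False
  v=0001: Γ:[] Δ:[((p2 → (p2 → p0)) → ((p2 → p2) → (p2 → p1)))=T] refutes=False
  v=0010: Γ:[] Δ:[((p2 → (p2 → p0)) → ((p2 → p2) → (p2 → p1)))=T] refutes=False
  v=0011: Γ:[] Δ:[((p2 → (p2 → p0)) → ((p2 → p2) → (p2 → p1)))=T] refutes=False
  v=0100: Γ:[] Δ:[((p2 → (p2 → p0)) → ((p2 → p2) → (p2 → p1)))=T] refutes=False
  v=0101: Γ:[] Δ:[((p2 → (p2 → p0)) → ((p2 → p2) → (p2 → p1)))=T] refutes=False
  v=0110: Γ:[] Δ:[((p2 → (p2 → p0)) → ((p2 → p2) → (p2 → p1)))=T] refutes=False
  v=0111: Γ:[] Δ:[((p2 → (p2 → p0)) → ((p2 → p2) → (p2 → p1)))=T] refutes=False
  v=1000: Γ:[] Δ:[((p2 → (p2 → p0)) → ((p2 → p2) → (p2 → p1)))=T] refutes=False
  v=1001: Γ:[] Δ:[((p2 → (p2 → p0)) → ((p2 → p2) → (p2 → p1)))=T] refutes=False
  v=1010: Γ:[] Δ:[((p2 → (p2 → p0)) → ((p2 → p2) → (p2 → p1)))=F] refutes=True  ← countermodel

Result: NO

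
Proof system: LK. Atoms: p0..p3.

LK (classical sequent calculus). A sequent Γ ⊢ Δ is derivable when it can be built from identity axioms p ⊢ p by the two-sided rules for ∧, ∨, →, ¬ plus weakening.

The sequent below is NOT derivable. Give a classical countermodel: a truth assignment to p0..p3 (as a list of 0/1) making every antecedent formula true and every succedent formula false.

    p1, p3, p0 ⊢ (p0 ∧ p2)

Enumerate valuations to refute Γ ⊢ Δ:
  v=0000: Γ:[p1=F, p3=F, p0=F] Δ:[(p0 ∧ p2)=F] refutes=False
  v=0001: Γ:[p1=F, p3=T, p0=F] Δ:[(p0 ∧ p2)=F] refutes=False
  v=0010: Γ:[p1=F, p3=F, p0=F] Δ:[(p0 ∧ p2)=F] refutes=False
  v=0011: Γ:[p1=F, p3=T, p0=F] Δ:[(p0 ∧ p2)=F] refutes=False
  v=0100: Γ:[p1=T, p3=F, p0=F] Δ:[(p0 ∧ p2)=F] refutes=False
  v=0101: Γ:[p1=T, p3=T, p0=F] Δ:[(p0 ∧ p2)=F] refutes=False
  v=0110: Γ:[p1=T, p3=F, p0=F] Δ:[(p0 ∧ p2)=F] refutes=False
  v=0111: Γ:[p1=T, p3=T, p0=F] Δ:[(p0 ∧ p2)=F] refutes=False
  v=1000: Γ:[p1=F, p3=F, p0=T] Δ:[(p0 ∧ p2)=F] refutes=False
  v=1001: Γ:[p1=F, p3=T, p0=T] Δ:[(p0 ∧ p2)=F] refutes=False
  v=1010: Γ:[p1=F, p3=F, p0=T] Δ:[(p0 ∧ p2)=T] refutes=False
  v=1011: Γ:[p1=F, p3=T, p0=T] Δ:[(p0 ∧ p2)=T] refutes=False
  v=1100: Γ:[p1=T, p3=F, p0=T] Δ:[(p0 ∧ p2)=F] refutes=False
  v=1101: Γ:[p1=T, p3=T, p0=T] Δ:[(p0 ∧ p2)=F] refutes=True  ← countermodel

Result: [1, 1, 0, 1]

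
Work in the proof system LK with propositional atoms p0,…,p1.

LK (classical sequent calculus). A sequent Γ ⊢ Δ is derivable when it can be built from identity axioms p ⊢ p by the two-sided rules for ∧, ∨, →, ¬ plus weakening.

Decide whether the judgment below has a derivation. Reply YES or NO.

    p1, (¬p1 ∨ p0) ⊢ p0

Proof tree:
[∨L] p1, (¬p1 ∨ p0) ⊢ p0
  [¬L] p1, ¬p1 ⊢ 
    [Ax] p1 ⊢ p1
  [Ax] p0 ⊢ p0

Result: YES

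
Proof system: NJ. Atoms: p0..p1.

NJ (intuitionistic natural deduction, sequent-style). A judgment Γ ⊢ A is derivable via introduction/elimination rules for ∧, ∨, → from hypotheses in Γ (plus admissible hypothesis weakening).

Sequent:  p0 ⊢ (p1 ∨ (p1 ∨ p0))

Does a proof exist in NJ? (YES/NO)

Derivation (root first):
[∨I₂] p0 ⊢ (p1 ∨ (p1 ∨ p0))
  [∨I₂] p0 ⊢ (p1 ∨ p0)
    [Ax] p0 ⊢ p0

Result: YES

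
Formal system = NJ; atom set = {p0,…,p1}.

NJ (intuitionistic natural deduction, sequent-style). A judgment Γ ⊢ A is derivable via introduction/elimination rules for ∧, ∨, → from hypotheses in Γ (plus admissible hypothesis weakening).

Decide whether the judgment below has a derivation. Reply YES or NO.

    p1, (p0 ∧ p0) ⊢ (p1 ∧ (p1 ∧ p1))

Derivation (root first):
[∧I] p1, (p0 ∧ p0) ⊢ (p1 ∧ (p1 ∧ p1))
  [Wk] p1, (p0 ∧ p0) ⊢ p1
    [Ax] p1 ⊢ p1
  [∧I] p1 ⊢ (p1 ∧ p1)
    [Wk] p1, p1 ⊢ p1
      [Ax] p1 ⊢ p1
    [Ax] p1 ⊢ p1

Result: YES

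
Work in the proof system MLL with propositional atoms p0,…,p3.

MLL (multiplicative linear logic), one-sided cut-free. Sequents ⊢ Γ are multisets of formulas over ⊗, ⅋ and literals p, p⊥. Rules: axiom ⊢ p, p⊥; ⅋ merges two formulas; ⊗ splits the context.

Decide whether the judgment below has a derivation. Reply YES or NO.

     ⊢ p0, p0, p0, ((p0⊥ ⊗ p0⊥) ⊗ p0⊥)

Derivation (root first):
[⊗]  ⊢ p0, p0, p0, ((p0⊥ ⊗ p0⊥) ⊗ p0⊥)
  [⊗]  ⊢ p0, p0, (p0⊥ ⊗ p0⊥)
    [Ax]  ⊢ p0, p0⊥
    [Ax]  ⊢ p0, p0⊥
  [Ax]  ⊢ p0, p0⊥

Result: YES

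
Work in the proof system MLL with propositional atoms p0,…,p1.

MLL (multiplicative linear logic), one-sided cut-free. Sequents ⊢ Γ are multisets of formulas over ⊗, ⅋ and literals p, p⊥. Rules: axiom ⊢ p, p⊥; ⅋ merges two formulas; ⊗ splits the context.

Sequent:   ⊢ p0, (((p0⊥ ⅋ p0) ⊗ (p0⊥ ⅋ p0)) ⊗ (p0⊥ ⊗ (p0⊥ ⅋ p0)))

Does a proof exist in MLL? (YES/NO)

Derivation trace:
[⊗]  ⊢ p0, (((p0⊥ ⅋ p0) ⊗ (p0⊥ ⅋ p0)) ⊗ (p0⊥ ⊗ (p0⊥ ⅋ p0)))
  [⊗]  ⊢ ((p0⊥ ⅋ p0) ⊗ (p0⊥ ⅋ p0))
    [⅋]  ⊢ (p0⊥ ⅋ p0)
      [Ax]  ⊢ p0, p0⊥
    [⅋]  ⊢ (p0⊥ ⅋ p0)
      [Ax]  ⊢ p0, p0⊥
  [⊗]  ⊢ p0, (p0⊥ ⊗ (p0⊥ ⅋ p0))
    [Ax]  ⊢ p0, p0⊥
    [⅋]  ⊢ (p0⊥ ⅋ p0)
      [Ax]  ⊢ p0, p0⊥

Result: YES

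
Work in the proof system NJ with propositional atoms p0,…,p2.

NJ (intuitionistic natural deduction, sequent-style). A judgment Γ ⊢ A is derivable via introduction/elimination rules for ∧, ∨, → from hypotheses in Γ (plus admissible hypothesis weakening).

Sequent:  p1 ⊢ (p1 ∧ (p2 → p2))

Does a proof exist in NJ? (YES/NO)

Proof tree:
[∧I] p1 ⊢ (p1 ∧ (p2 → p2))
  [Ax] p1 ⊢ p1
  [→I]  ⊢ (p2 → p2)
    [Ax] p2 ⊢ p2

Result: YES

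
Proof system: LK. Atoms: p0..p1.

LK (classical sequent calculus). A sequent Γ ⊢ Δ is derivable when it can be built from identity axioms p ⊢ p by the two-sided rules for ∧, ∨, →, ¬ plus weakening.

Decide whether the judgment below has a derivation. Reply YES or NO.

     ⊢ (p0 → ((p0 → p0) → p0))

Proof tree:
[→R]  ⊢ (p0 → ((p0 → p0) → p0))
  [→R] p0 ⊢ ((p0 → p0) → p0)
    [→L] p0, (p0 → p0) ⊢ p0
      [Ax] p0 ⊢ p0
      [Ax] p0 ⊢ p0

Result: YES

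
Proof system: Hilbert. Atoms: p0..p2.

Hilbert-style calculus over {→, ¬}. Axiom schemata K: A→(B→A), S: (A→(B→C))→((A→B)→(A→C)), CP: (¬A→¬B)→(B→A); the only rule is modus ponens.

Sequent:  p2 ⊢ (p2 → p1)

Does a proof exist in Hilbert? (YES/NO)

Enumerate valuations to refute Γ ⊢ Δ:
  v=000: Γ:[p2=F] Δ:[(p2 → p1)=T] refutes=False
  v=001: Γ:[p2=T] Δ:[(p2 → p1)=F] refutes=True  ← countermodel

Result: NO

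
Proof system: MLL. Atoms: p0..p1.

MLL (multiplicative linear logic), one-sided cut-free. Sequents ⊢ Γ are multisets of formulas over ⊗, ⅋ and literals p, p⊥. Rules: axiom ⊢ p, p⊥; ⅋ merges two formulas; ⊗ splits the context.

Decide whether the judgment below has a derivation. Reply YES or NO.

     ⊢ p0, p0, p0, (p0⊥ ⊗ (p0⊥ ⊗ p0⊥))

Derivation (root first):
[⊗]  ⊢ p0, p0, p0, (p0⊥ ⊗ (p0⊥ ⊗ p0⊥))
  [Ax]  ⊢ p0, p0⊥
  [⊗]  ⊢ p0, p0, (p0⊥ ⊗ p0⊥)
    [Ax]  ⊢ p0, p0⊥
    [Ax]  ⊢ p0, p0⊥

Result: YES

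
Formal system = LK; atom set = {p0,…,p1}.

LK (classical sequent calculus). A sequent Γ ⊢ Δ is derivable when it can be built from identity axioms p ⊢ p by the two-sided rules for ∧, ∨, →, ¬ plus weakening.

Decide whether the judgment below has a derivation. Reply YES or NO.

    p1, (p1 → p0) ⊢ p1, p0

Derivation trace:
[→L] p1, (p1 → p0) ⊢ p1, p0
  [Ax] p1 ⊢ p1
  [WR] p0 ⊢ p0, p1
    [Ax] p0 ⊢ p0

Result: YES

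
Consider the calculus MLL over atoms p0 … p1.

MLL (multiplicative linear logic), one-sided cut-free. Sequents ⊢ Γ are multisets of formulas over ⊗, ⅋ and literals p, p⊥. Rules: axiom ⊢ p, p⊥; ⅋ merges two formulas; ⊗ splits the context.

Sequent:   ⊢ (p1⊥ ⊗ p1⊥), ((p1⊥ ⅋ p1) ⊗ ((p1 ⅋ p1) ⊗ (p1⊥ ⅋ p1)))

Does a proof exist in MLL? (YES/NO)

Proof tree:
[⊗]  ⊢ (p1⊥ ⊗ p1⊥), ((p1⊥ ⅋ p1) ⊗ ((p1 ⅋ p1) ⊗ (p1⊥ ⅋ p1)))
  [⅋]  ⊢ (p1⊥ ⅋ p1)
    [Ax]  ⊢ p1, p1⊥
  [⊗]  ⊢ (p1⊥ ⊗ p1⊥), ((p1 ⅋ p1) ⊗ (p1⊥ ⅋ p1))
    [⅋]  ⊢ (p1⊥ ⊗ p1⊥), (p1 ⅋ p1)
      [⊗]  ⊢ p1, p1, (p1⊥ ⊗ p1⊥)
        [Ax]  ⊢ p1, p1⊥
        [Ax]  ⊢ p1, p1⊥
    [⅋]  ⊢ (p1⊥ ⅋ p1)
      [Ax]  ⊢ p1, p1⊥

Result: YES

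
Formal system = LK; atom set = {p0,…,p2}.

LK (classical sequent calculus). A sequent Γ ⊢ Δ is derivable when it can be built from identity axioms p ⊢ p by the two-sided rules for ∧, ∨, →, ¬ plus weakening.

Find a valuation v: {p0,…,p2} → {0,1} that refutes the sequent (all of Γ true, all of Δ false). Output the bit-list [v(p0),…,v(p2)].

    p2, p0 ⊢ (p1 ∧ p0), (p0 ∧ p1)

Truth-table refutation:
  v=000: Γ:[p2=F, p0=F] Δ:[(p1 ∧ p0)=F, (p0 ∧ p1)=F] refutes=False
  v=001: Γ:[p2=T, p0=F] Δ:[(p1 ∧ p0)=F, (p0 ∧ p1)=F] refutes=False
  v=010: Γ:[p2=F, p0=F] Δ:[(p1 ∧ p0)=F, (p0 ∧ p1)=F] refutes=False
  v=011: Γ:[p2=T, p0=F] Δ:[(p1 ∧ p0)=F, (p0 ∧ p1)=F] refutes=False
  v=100: Γ:[p2=F, p0=T] Δ:[(p1 ∧ p0)=F, (p0 ∧ p1)=F] refutes=False
  v=101: Γ:[p2=T, p0=T] Δ:[(p1 ∧ p0)=F, (p0 ∧ p1)=F] refutes=True  ← countermodel

Result: [1, 0, 1]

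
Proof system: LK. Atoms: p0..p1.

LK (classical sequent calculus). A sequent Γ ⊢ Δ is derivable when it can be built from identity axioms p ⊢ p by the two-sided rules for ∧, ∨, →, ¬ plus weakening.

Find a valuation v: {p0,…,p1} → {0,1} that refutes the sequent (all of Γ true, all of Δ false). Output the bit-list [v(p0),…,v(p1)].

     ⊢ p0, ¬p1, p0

Truth-table refutation:
  v=00: Γ:[] Δ:[p0=F, ¬p1=T, p0=F] refutes=False
  v=01: Γ:[] Δ:[p0=F, ¬p1=F, p0=F] refutes=True  ← countermodel

Result: [0, 1]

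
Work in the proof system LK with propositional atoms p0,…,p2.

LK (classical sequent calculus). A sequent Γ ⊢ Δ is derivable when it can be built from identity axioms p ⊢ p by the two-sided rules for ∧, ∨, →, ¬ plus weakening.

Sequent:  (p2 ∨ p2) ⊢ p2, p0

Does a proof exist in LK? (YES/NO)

Derivation (root first):
[∨L] (p2 ∨ p2) ⊢ p2, p0
  [WR] p2 ⊢ p2, p0
    [Ax] p2 ⊢ p2
  [WR] p2 ⊢ p2, p0
    [Ax] p2 ⊢ p2

Result: YES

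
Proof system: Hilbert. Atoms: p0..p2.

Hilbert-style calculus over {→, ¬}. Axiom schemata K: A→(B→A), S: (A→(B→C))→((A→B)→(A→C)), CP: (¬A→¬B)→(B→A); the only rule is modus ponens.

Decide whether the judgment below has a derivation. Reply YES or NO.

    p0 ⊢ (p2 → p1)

Enumerate valuations to refute Γ ⊢ Δ:
  v=000: Γ:[p0=F] Δ:[(p2 → p1)=T] refutes=False
  v=001: Γ:[p0=F] Δ:[(p2 → p1)=F] refutes=False
  v=010: Γ:[p0=F] Δ:[(p2 → p1)=T] refutes=False
  v=011: Γ:[p0=F] Δ:[(p2 → p1)=T] refutes=False
  v=100: Γ:[p0=T] Δ:[(p2 → p1)=T] refutes=False
  v=101: Γ:[p0=T] Δ:[(p2 → p1)=F] refutes=True  ← countermodel

Result: NO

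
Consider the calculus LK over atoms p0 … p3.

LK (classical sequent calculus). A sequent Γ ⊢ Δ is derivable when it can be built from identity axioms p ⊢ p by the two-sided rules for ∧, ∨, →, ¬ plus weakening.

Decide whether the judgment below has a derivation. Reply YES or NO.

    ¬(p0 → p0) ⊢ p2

Derivation trace:
[¬L] ¬(p0 → p0) ⊢ p2
  [→R]  ⊢ p2, (p0 → p0)
    [WR] p0 ⊢ p0, p2
      [Ax] p0 ⊢ p0

Result: YES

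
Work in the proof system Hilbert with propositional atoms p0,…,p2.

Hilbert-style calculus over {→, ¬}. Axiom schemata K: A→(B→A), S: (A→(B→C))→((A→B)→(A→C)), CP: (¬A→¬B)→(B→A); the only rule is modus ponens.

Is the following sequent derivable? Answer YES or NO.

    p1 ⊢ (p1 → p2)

Truth-table refutation:
  v=000: Γ:[p1=F] Δ:[(p1 → p2)=T] refutes=False
  v=001: Γ:[p1=F] Δ:[(p1 → p2)=T] refutes=False
  v=010: Γ:[p1=T] Δ:[(p1 → p2)=F] refutes=True  ← countermodel

Result: NO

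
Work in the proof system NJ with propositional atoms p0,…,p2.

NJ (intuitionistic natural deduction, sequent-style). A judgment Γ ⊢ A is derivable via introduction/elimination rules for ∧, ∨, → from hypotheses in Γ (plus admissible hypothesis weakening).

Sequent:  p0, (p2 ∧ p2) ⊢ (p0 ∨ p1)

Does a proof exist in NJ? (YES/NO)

Derivation trace:
[∨I₁] p0, (p2 ∧ p2) ⊢ (p0 ∨ p1)
  [Wk] p0, (p2 ∧ p2) ⊢ p0
    [Ax] p0 ⊢ p0

Result: YES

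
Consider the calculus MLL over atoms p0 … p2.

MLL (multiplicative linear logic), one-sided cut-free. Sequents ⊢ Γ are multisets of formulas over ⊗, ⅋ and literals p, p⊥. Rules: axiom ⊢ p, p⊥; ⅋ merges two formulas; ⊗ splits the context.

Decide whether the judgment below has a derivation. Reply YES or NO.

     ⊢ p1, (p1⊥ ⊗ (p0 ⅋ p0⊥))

Proof tree:
[⊗]  ⊢ p1, (p1⊥ ⊗ (p0 ⅋ p0⊥))
  [Ax]  ⊢ p1, p1⊥
  [⅋]  ⊢ (p0 ⅋ p0⊥)
    [Ax]  ⊢ p0, p0⊥

Result: YES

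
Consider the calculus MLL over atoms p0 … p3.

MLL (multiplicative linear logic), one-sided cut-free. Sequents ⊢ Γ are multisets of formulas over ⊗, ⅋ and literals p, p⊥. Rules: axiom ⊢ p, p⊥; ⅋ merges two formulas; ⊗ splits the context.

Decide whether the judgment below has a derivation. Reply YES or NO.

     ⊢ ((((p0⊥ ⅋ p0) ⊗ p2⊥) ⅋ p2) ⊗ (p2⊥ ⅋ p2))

Proof tree:
[⊗]  ⊢ ((((p0⊥ ⅋ p0) ⊗ p2⊥) ⅋ p2) ⊗ (p2⊥ ⅋ p2))
  [⅋]  ⊢ (((p0⊥ ⅋ p0) ⊗ p2⊥) ⅋ p2)
    [⊗]  ⊢ p2, ((p0⊥ ⅋ p0) ⊗ p2⊥)
      [⅋]  ⊢ (p0⊥ ⅋ p0)
        [Ax]  ⊢ p0, p0⊥
      [Ax]  ⊢ p2, p2⊥
  [⅋]  ⊢ (p2⊥ ⅋ p2)
    [Ax]  ⊢ p2, p2⊥

Result: YES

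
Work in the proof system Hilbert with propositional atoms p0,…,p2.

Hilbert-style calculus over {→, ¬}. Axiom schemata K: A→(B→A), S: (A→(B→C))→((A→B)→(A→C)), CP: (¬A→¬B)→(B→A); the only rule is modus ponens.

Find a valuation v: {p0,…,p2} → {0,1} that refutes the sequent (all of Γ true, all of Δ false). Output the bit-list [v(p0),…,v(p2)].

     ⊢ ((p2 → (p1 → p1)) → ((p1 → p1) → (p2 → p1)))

Truth-table refutation:
  v=000: Γ:[] Δ:[((p2 → (p1 → p1)) → ((p1 → p1) → (p2 → p1)))=T] refutes=False
  v=001: Γ:[] Δ:[((p2 → (p1 → p1)) → ((p1 → p1) → (p2 → p1)))=F] refutes=True  ← countermodel

Result: [0, 0, 1]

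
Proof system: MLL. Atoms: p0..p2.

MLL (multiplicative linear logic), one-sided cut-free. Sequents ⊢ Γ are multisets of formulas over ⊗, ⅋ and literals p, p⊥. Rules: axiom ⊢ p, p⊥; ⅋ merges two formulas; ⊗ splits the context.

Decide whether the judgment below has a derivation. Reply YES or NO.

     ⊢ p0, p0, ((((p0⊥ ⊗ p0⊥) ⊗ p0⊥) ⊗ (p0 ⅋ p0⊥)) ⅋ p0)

Proof tree:
[⅋]  ⊢ p0, p0, ((((p0⊥ ⊗ p0⊥) ⊗ p0⊥) ⊗ (p0 ⅋ p0⊥)) ⅋ p0)
  [⊗]  ⊢ p0, p0, p0, (((p0⊥ ⊗ p0⊥) ⊗ p0⊥) ⊗ (p0 ⅋ p0⊥))
    [⊗]  ⊢ p0, p0, p0, ((p0⊥ ⊗ p0⊥) ⊗ p0⊥)
      [⊗]  ⊢ p0, p0, (p0⊥ ⊗ p0⊥)
        [Ax]  ⊢ p0, p0⊥
        [Ax]  ⊢ p0, p0⊥
      [Ax]  ⊢ p0, p0⊥
    [⅋]  ⊢ (p0 ⅋ p0⊥)
      [Ax]  ⊢ p0, p0⊥

Result: YES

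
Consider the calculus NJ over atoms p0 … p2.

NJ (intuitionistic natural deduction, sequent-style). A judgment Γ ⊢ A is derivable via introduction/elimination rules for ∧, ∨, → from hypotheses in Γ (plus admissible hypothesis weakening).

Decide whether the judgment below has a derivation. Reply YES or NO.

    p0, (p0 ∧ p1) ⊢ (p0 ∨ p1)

Proof tree:
[∨I₁] p0, (p0 ∧ p1) ⊢ (p0 ∨ p1)
  [Wk] p0, (p0 ∧ p1) ⊢ p0
    [Ax] p0 ⊢ p0

Result: YES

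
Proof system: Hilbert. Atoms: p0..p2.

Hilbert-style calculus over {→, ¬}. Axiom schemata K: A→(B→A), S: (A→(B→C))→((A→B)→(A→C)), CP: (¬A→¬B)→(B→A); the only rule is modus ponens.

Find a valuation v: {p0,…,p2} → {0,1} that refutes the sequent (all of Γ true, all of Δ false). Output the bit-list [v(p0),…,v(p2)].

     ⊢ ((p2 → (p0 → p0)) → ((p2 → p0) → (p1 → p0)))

Truth-table refutation:
  v=000: Γ:[] Δ:[((p2 → (p0 → p0)) → ((p2 → p0) → (p1 → p0)))=T] refutes=False
  v=001: Γ:[] Δ:[((p2 → (p0 → p0)) → ((p2 → p0) → (p1 → p0)))=T] refutes=False
  v=010: Γ:[] Δ:[((p2 → (p0 → p0)) → ((p2 → p0) → (p1 → p0)))=F] refutes=True  ← countermodel

Result: [0, 1, 0]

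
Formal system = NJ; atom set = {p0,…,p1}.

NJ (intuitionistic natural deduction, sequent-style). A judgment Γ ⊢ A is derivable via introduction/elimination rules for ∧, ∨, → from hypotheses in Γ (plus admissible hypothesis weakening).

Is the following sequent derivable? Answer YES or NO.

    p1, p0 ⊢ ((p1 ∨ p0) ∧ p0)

Proof tree:
[∧I] p1, p0 ⊢ ((p1 ∨ p0) ∧ p0)
  [∨I₂] p0, p1 ⊢ (p1 ∨ p0)
    [Wk] p0, p1 ⊢ p0
      [Ax] p0 ⊢ p0
  [Wk] p0, p1 ⊢ p0
    [Ax] p0 ⊢ p0

Result: YES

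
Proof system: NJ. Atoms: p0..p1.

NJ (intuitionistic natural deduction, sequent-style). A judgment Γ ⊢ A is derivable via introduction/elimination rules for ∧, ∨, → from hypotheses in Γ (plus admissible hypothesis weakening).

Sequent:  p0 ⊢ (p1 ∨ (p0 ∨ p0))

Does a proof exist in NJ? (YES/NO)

Derivation (root first):
[∨I₂] p0 ⊢ (p1 ∨ (p0 ∨ p0))
  [∨I₁] p0 ⊢ (p0 ∨ p0)
    [Ax] p0 ⊢ p0

Result: YES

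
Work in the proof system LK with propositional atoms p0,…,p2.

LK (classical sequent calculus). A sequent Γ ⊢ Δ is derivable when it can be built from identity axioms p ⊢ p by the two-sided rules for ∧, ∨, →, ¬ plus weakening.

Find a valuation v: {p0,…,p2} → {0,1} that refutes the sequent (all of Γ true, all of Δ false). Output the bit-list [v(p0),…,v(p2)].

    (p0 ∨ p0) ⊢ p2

Enumerate valuations to refute Γ ⊢ Δ:
  v=000: Γ:[(p0 ∨ p0)=F] Δ:[p2=F] refutes=False
  v=001: Γ:[(p0 ∨ p0)=F] Δ:[p2=T] refutes=False
  v=010: Γ:[(p0 ∨ p0)=F] Δ:[p2=F] refutes=False
  v=011: Γ:[(p0 ∨ p0)=F] Δ:[p2=T] refutes=False
  v=100: Γ:[(p0 ∨ p0)=T] Δ:[p2=F] refutes=True  ← countermodel

Result: [1, 0, 0]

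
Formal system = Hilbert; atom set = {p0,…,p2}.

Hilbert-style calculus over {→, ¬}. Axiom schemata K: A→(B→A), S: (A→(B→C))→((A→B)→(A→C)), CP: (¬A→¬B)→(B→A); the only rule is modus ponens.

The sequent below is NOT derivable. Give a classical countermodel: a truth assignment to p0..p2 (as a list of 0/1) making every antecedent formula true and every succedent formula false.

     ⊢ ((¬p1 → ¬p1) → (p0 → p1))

Enumerate valuations to refute Γ ⊢ Δ:
  v=000: Γ:[] Δ:[((¬p1 → ¬p1) → (p0 → p1))=T] refutes=False
  v=001: Γ:[] Δ:[((¬p1 → ¬p1) → (p0 → p1))=T] refutes=False
  v=010: Γ:[] Δ:[((¬p1 → ¬p1) → (p0 → p1))=T] refutes=False
  v=011: Γ:[] Δ:[((¬p1 → ¬p1) → (p0 → p1))=T] refutes=False
  v=100: Γ:[] Δ:[((¬p1 → ¬p1) → (p0 → p1))=F] refutes=True  ← countermodel

Result: [1, 0, 0]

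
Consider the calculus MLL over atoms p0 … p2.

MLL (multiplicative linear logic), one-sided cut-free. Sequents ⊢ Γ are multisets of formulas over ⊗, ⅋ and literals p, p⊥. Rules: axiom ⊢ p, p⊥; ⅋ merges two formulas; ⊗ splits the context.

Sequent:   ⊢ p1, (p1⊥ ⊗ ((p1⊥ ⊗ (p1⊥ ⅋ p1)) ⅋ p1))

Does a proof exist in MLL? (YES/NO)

Proof tree:
[⊗]  ⊢ p1, (p1⊥ ⊗ ((p1⊥ ⊗ (p1⊥ ⅋ p1)) ⅋ p1))
  [Ax]  ⊢ p1, p1⊥
  [⅋]  ⊢ ((p1⊥ ⊗ (p1⊥ ⅋ p1)) ⅋ p1)
    [⊗]  ⊢ p1, (p1⊥ ⊗ (p1⊥ ⅋ p1))
      [Ax]  ⊢ p1, p1⊥
      [⅋]  ⊢ (p1⊥ ⅋ p1)
        [Ax]  ⊢ p1, p1⊥

Result: YES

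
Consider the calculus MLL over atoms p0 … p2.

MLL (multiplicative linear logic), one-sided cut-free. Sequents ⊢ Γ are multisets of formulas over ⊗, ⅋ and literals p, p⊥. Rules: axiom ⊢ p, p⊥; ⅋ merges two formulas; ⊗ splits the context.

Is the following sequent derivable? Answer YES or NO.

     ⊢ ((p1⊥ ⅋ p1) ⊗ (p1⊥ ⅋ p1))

Derivation trace:
[⊗]  ⊢ ((p1⊥ ⅋ p1) ⊗ (p1⊥ ⅋ p1))
  [⅋]  ⊢ (p1⊥ ⅋ p1)
    [Ax]  ⊢ p1, p1⊥
  [⅋]  ⊢ (p1⊥ ⅋ p1)
    [Ax]  ⊢ p1, p1⊥

Result: YES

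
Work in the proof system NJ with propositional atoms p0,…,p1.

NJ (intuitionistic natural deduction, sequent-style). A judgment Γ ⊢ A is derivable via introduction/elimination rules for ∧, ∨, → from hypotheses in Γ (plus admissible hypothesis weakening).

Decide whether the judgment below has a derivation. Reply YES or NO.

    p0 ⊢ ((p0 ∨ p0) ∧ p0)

Derivation trace:
[∧I] p0 ⊢ ((p0 ∨ p0) ∧ p0)
  [∨I₁] p0 ⊢ (p0 ∨ p0)
    [Ax] p0 ⊢ p0
  [Ax] p0 ⊢ p0

Result: YES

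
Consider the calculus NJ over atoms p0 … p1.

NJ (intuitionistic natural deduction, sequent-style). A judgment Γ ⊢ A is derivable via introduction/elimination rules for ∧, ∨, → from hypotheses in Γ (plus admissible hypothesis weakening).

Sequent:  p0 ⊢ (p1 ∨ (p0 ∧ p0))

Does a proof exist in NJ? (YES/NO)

Proof tree:
[∨I₂] p0 ⊢ (p1 ∨ (p0 ∧ p0))
  [∧I] p0 ⊢ (p0 ∧ p0)
    [Ax] p0 ⊢ p0
    [Ax] p0 ⊢ p0

Result: YES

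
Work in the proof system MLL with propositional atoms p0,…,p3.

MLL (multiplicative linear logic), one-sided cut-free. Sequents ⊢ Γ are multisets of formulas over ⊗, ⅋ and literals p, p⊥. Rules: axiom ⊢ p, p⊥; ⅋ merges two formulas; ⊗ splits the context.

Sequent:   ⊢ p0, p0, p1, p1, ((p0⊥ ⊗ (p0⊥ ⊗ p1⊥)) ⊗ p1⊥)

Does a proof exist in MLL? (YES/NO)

Derivation trace:
[⊗]  ⊢ p0, p0, p1, p1, ((p0⊥ ⊗ (p0⊥ ⊗ p1⊥)) ⊗ p1⊥)
  [⊗]  ⊢ p0, p0, p1, (p0⊥ ⊗ (p0⊥ ⊗ p1⊥))
    [Ax]  ⊢ p0, p0⊥
    [⊗]  ⊢ p0, p1, (p0⊥ ⊗ p1⊥)
      [Ax]  ⊢ p0, p0⊥
      [Ax]  ⊢ p1, p1⊥
  [Ax]  ⊢ p1, p1⊥

Result: YES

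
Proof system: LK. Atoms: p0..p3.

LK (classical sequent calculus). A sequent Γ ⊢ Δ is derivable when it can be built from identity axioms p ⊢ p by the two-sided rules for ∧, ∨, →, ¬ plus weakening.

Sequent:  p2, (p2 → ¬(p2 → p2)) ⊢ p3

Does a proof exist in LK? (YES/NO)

Derivation (root first):
[→L] p2, (p2 → ¬(p2 → p2)) ⊢ p3
  [Ax] p2 ⊢ p2
  [¬L] ¬(p2 → p2) ⊢ p3
    [WR]  ⊢ (p2 → p2), p3
      [→R]  ⊢ (p2 → p2)
        [Ax] p2 ⊢ p2

Result: YES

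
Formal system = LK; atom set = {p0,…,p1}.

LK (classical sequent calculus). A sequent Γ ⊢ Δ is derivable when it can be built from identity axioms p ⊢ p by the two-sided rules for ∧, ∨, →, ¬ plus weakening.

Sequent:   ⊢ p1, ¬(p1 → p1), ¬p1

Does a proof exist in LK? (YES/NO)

Derivation trace:
[¬R]  ⊢ p1, ¬(p1 → p1), ¬p1
  [¬R] p1 ⊢ p1, ¬(p1 → p1)
    [→L] p1, (p1 → p1) ⊢ p1
      [Ax] p1 ⊢ p1
      [WL] p1, p1 ⊢ p1
        [Ax] p1 ⊢ p1

Result: YES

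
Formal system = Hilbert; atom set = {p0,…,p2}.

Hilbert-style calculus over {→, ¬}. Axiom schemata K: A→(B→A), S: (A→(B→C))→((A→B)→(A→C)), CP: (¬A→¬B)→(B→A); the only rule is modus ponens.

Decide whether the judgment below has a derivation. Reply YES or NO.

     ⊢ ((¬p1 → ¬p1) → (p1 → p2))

Enumerate valuations to refute Γ ⊢ Δ:
  v=000: Γ:[] Δ:[((¬p1 → ¬p1) → (p1 → p2))=T] refutes=False
  v=001: Γ:[] Δ:[((¬p1 → ¬p1) → (p1 → p2))=T] refutes=False
  v=010: Γ:[] Δ:[((¬p1 → ¬p1) → (p1 → p2))=F] refutes=True  ← countermodel

Result: NO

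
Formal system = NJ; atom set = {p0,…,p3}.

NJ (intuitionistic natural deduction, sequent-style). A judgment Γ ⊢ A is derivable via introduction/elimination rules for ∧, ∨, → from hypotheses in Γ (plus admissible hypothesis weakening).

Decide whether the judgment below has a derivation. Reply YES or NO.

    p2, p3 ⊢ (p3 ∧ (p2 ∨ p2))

Derivation (root first):
[∧I] p2, p3 ⊢ (p3 ∧ (p2 ∨ p2))
  [Ax] p3 ⊢ p3
  [∨I₂] p2 ⊢ (p2 ∨ p2)
    [Ax] p2 ⊢ p2

Result: YES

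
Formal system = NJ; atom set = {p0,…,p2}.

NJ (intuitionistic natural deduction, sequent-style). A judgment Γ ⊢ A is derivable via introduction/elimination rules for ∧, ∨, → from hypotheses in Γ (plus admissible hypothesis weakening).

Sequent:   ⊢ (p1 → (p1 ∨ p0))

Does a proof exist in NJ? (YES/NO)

Proof tree:
[→I]  ⊢ (p1 → (p1 ∨ p0))
  [∨I₁] p1 ⊢ (p1 ∨ p0)
    [Ax] p1 ⊢ p1

Result: YES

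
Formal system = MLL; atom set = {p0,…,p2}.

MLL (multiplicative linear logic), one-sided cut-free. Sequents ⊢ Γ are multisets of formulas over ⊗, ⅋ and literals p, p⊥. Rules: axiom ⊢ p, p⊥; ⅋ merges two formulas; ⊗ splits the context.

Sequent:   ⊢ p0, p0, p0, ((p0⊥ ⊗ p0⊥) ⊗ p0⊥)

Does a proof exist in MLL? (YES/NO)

Derivation (root first):
[⊗]  ⊢ p0, p0, p0, ((p0⊥ ⊗ p0⊥) ⊗ p0⊥)
  [⊗]  ⊢ p0, p0, (p0⊥ ⊗ p0⊥)
    [Ax]  ⊢ p0, p0⊥
    [Ax]  ⊢ p0, p0⊥
  [Ax]  ⊢ p0, p0⊥

Result: YES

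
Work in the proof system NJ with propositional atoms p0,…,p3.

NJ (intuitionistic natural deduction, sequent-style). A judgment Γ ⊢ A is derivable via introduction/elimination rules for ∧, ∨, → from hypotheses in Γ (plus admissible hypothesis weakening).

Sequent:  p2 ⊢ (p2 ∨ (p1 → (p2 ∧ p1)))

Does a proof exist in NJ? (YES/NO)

Derivation (root first):
[∨I₂] p2 ⊢ (p2 ∨ (p1 → (p2 ∧ p1)))
  [→I] p2 ⊢ (p1 → (p2 ∧ p1))
    [∧I] p1, p2 ⊢ (p2 ∧ p1)
      [Ax] p2 ⊢ p2
      [Ax] p1 ⊢ p1

Result: YES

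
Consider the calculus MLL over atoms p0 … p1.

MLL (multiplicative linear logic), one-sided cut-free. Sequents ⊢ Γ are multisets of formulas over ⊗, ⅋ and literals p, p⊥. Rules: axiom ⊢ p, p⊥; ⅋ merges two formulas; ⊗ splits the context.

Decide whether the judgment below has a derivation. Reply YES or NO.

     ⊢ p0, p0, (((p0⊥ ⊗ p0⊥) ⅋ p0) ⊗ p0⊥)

Derivation (root first):
[⊗]  ⊢ p0, p0, (((p0⊥ ⊗ p0⊥) ⅋ p0) ⊗ p0⊥)
  [⅋]  ⊢ p0, ((p0⊥ ⊗ p0⊥) ⅋ p0)
    [⊗]  ⊢ p0, p0, (p0⊥ ⊗ p0⊥)
      [Ax]  ⊢ p0, p0⊥
      [Ax]  ⊢ p0, p0⊥
  [Ax]  ⊢ p0, p0⊥

Result: YES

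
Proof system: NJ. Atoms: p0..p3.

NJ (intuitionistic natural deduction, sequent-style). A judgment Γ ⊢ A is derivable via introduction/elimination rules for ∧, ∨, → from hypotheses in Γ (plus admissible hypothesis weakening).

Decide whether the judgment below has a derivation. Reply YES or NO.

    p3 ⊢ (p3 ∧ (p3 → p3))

Derivation trace:
[∧I] p3 ⊢ (p3 ∧ (p3 → p3))
  [Ax] p3 ⊢ p3
  [→I]  ⊢ (p3 → p3)
    [Ax] p3 ⊢ p3

Result: YES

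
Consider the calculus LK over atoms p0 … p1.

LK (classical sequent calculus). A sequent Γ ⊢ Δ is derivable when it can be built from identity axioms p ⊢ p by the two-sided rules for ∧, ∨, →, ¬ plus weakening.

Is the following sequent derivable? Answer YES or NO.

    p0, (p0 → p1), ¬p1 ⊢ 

Proof tree:
[¬L] p0, (p0 → p1), ¬p1 ⊢ 
  [→L] p0, (p0 → p1) ⊢ p1
    [Ax] p0 ⊢ p0
    [Ax] p1 ⊢ p1

Result: YES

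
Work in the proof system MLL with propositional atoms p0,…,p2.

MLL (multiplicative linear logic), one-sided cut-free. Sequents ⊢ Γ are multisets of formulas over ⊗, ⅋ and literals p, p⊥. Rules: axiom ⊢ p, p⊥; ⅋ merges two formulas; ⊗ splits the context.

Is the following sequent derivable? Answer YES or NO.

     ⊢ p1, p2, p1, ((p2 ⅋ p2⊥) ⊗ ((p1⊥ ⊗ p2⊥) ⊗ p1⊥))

Proof tree:
[⊗]  ⊢ p1, p2, p1, ((p2 ⅋ p2⊥) ⊗ ((p1⊥ ⊗ p2⊥) ⊗ p1⊥))
  [⅋]  ⊢ (p2 ⅋ p2⊥)
    [Ax]  ⊢ p2, p2⊥
  [⊗]  ⊢ p1, p2, p1, ((p1⊥ ⊗ p2⊥) ⊗ p1⊥)
    [⊗]  ⊢ p1, p2, (p1⊥ ⊗ p2⊥)
      [Ax]  ⊢ p1, p1⊥
      [Ax]  ⊢ p2, p2⊥
    [Ax]  ⊢ p1, p1⊥

Result: YES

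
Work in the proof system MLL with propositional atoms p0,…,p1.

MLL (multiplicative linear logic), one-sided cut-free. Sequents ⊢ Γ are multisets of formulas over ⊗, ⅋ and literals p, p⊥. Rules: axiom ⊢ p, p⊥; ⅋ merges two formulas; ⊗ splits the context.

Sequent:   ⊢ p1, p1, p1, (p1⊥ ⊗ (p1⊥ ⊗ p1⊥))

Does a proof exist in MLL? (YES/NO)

Derivation (root first):
[⊗]  ⊢ p1, p1, p1, (p1⊥ ⊗ (p1⊥ ⊗ p1⊥))
  [Ax]  ⊢ p1, p1⊥
  [⊗]  ⊢ p1, p1, (p1⊥ ⊗ p1⊥)
    [Ax]  ⊢ p1, p1⊥
    [Ax]  ⊢ p1, p1⊥

Result: YES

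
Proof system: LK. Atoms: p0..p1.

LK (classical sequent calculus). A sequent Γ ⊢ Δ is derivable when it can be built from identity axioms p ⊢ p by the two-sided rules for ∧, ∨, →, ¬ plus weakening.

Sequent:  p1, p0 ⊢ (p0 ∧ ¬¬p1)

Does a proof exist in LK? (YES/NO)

Proof tree:
[∧R] p1, p0 ⊢ (p0 ∧ ¬¬p1)
  [Ax] p0 ⊢ p0
  [¬R] p1 ⊢ ¬¬p1
    [¬L] p1, ¬p1 ⊢ 
      [Ax] p1 ⊢ p1

Result: YES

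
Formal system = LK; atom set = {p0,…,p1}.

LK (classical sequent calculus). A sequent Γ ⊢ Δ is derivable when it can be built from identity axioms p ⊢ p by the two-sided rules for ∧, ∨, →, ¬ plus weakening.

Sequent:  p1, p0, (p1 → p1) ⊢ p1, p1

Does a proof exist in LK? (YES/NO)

Proof tree:
[WR] p1, p0, (p1 → p1) ⊢ p1, p1
  [→L] p1, p0, (p1 → p1) ⊢ p1
    [WL] p1, p0 ⊢ p1
      [Ax] p1 ⊢ p1
    [Ax] p1 ⊢ p1

Result: YES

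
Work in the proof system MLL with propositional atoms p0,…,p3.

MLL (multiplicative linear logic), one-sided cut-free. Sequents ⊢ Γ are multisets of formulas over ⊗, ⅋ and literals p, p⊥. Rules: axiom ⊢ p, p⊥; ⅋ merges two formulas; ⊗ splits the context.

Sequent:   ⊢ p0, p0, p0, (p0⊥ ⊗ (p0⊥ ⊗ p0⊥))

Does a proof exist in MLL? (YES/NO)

Proof tree:
[⊗]  ⊢ p0, p0, p0, (p0⊥ ⊗ (p0⊥ ⊗ p0⊥))
  [Ax]  ⊢ p0, p0⊥
  [⊗]  ⊢ p0, p0, (p0⊥ ⊗ p0⊥)
    [Ax]  ⊢ p0, p0⊥
    [Ax]  ⊢ p0, p0⊥

Result: YES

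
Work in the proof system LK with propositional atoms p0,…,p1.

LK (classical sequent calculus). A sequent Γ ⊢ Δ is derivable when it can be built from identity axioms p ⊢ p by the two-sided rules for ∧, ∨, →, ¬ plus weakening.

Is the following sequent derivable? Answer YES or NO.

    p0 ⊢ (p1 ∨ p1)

Enumerate valuations to refute Γ ⊢ Δ:
  v=00: Γ:[p0=F] Δ:[(p1 ∨ p1)=F] refutes=False
  v=01: Γ:[p0=F] Δ:[(p1 ∨ p1)=T] refutes=False
  v=10: Γ:[p0=T] Δ:[(p1 ∨ p1)=F] refutes=True  ← countermodel

Result: NO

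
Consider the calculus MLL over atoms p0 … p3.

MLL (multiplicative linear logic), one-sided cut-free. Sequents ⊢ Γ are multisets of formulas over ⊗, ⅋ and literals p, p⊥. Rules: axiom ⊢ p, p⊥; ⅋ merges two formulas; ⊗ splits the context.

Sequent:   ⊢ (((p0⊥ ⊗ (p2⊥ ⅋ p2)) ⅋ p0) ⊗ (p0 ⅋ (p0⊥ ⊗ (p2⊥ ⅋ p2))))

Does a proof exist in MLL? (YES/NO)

Proof tree:
[⊗]  ⊢ (((p0⊥ ⊗ (p2⊥ ⅋ p2)) ⅋ p0) ⊗ (p0 ⅋ (p0⊥ ⊗ (p2⊥ ⅋ p2))))
  [⅋]  ⊢ ((p0⊥ ⊗ (p2⊥ ⅋ p2)) ⅋ p0)
    [⊗]  ⊢ p0, (p0⊥ ⊗ (p2⊥ ⅋ p2))
      [Ax]  ⊢ p0, p0⊥
      [⅋]  ⊢ (p2⊥ ⅋ p2)
        [Ax]  ⊢ p2, p2⊥
  [⅋]  ⊢ (p0 ⅋ (p0⊥ ⊗ (p2⊥ ⅋ p2)))
    [⊗]  ⊢ p0, (p0⊥ ⊗ (p2⊥ ⅋ p2))
      [Ax]  ⊢ p0, p0⊥
      [⅋]  ⊢ (p2⊥ ⅋ p2)
        [Ax]  ⊢ p2, p2⊥

Result: YES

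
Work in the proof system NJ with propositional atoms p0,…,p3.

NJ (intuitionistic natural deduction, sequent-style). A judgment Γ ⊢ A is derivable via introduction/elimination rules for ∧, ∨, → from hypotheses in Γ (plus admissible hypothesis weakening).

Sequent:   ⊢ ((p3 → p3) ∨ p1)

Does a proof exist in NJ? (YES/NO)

Derivation trace:
[∨I₁]  ⊢ ((p3 → p3) ∨ p1)
  [→I]  ⊢ (p3 → p3)
    [Ax] p3 ⊢ p3

Result: YES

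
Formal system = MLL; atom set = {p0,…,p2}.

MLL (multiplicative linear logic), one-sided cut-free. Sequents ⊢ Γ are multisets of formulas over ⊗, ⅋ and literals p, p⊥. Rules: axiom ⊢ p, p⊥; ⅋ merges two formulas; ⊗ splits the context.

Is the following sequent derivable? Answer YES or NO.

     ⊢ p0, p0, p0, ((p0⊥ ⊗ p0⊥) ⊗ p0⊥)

Derivation trace:
[⊗]  ⊢ p0, p0, p0, ((p0⊥ ⊗ p0⊥) ⊗ p0⊥)
  [⊗]  ⊢ p0, p0, (p0⊥ ⊗ p0⊥)
    [Ax]  ⊢ p0, p0⊥
    [Ax]  ⊢ p0, p0⊥
  [Ax]  ⊢ p0, p0⊥

Result: YES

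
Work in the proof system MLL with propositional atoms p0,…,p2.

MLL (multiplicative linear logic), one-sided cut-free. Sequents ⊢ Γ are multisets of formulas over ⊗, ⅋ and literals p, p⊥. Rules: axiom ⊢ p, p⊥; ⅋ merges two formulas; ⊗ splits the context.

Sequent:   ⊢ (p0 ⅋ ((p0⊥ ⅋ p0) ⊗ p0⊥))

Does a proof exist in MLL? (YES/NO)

Proof tree:
[⅋]  ⊢ (p0 ⅋ ((p0⊥ ⅋ p0) ⊗ p0⊥))
  [⊗]  ⊢ p0, ((p0⊥ ⅋ p0) ⊗ p0⊥)
    [⅋]  ⊢ (p0⊥ ⅋ p0)
      [Ax]  ⊢ p0, p0⊥
    [Ax]  ⊢ p0, p0⊥

Result: YES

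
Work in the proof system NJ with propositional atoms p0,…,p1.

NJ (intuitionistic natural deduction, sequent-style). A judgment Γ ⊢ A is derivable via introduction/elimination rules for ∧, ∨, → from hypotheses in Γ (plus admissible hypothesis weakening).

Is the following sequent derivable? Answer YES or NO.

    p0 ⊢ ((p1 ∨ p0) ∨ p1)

Proof tree:
[∨I₁] p0 ⊢ ((p1 ∨ p0) ∨ p1)
  [∨I₂] p0 ⊢ (p1 ∨ p0)
    [Ax] p0 ⊢ p0

Result: YES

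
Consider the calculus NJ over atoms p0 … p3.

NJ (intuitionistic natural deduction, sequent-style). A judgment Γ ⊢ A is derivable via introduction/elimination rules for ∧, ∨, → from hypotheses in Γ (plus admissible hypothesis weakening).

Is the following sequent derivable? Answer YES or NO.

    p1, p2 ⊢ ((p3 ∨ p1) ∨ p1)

Proof tree:
[∨I₁] p1, p2 ⊢ ((p3 ∨ p1) ∨ p1)
  [Wk] p1, p2 ⊢ (p3 ∨ p1)
    [∨I₂] p1 ⊢ (p3 ∨ p1)
      [Ax] p1 ⊢ p1

Result: YES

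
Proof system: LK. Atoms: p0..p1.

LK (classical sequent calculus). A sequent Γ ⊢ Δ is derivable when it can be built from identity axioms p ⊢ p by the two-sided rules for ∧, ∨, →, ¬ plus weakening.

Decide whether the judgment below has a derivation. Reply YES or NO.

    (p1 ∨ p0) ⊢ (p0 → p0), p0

Derivation trace:
[∨L] (p1 ∨ p0) ⊢ (p0 → p0), p0
  [WL] p1 ⊢ (p0 → p0)
    [→R]  ⊢ (p0 → p0)
      [Ax] p0 ⊢ p0
  [Ax] p0 ⊢ p0

Result: YES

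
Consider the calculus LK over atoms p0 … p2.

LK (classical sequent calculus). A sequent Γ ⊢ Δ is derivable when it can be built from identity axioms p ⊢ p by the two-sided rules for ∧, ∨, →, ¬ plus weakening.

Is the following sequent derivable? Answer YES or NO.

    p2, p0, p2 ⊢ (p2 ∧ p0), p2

Derivation (root first):
[WL] p2, p0, p2 ⊢ (p2 ∧ p0), p2
  [WR] p2, p0 ⊢ (p2 ∧ p0), p2
    [∧R] p2, p0 ⊢ (p2 ∧ p0)
      [Ax] p2 ⊢ p2
      [WL] p0, p0 ⊢ p0
        [Ax] p0 ⊢ p0

Result: YES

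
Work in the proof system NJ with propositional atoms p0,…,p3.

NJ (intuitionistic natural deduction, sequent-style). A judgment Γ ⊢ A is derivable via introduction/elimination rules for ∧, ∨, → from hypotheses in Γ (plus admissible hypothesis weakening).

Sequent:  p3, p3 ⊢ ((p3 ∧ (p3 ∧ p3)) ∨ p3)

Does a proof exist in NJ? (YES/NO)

Derivation trace:
[∨I₁] p3, p3 ⊢ ((p3 ∧ (p3 ∧ p3)) ∨ p3)
  [Wk] p3, p3 ⊢ (p3 ∧ (p3 ∧ p3))
    [∧I] p3 ⊢ (p3 ∧ (p3 ∧ p3))
      [Ax] p3 ⊢ p3
      [∧I] p3 ⊢ (p3 ∧ p3)
        [Ax] p3 ⊢ p3
        [Ax] p3 ⊢ p3

Result: YES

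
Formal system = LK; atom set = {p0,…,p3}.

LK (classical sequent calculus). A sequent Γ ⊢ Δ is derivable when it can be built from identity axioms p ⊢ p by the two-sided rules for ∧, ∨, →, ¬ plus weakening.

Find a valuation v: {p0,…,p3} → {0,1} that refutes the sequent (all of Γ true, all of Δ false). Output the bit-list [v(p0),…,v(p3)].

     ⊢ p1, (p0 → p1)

Enumerate valuations to refute Γ ⊢ Δ:
  v=0000: Γ:[] Δ:[p1=F, (p0 → p1)=T] refutes=False
  v=0001: Γ:[] Δ:[p1=F, (p0 → p1)=T] refutes=False
  v=0010: Γ:[] Δ:[p1=F, (p0 → p1)=T] refutes=False
  v=0011: Γ:[] Δ:[p1=F, (p0 → p1)=T] refutes=False
  v=0100: Γ:[] Δ:[p1=T, (p0 → p1)=T] refutes=False
  v=0101: Γ:[] Δ:[p1=T, (p0 → p1)=T] refutes=False
  v=0110: Γ:[] Δ:[p1=T, (p0 → p1)=T] refutes=False
  v=0111: Γ:[] Δ:[p1=T, (p0 → p1)=T] refutes=False
  v=1000: Γ:[] Δ:[p1=F, (p0 → p1)=F] refutes=True  ← countermodel

Result: [1, 0, 0, 0]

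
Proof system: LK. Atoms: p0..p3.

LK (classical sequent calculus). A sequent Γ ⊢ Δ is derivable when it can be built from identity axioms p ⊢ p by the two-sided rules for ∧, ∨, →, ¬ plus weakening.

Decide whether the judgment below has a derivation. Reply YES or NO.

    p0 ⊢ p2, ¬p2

Derivation trace:
[WL] p0 ⊢ p2, ¬p2
  [¬R]  ⊢ p2, ¬p2
    [Ax] p2 ⊢ p2

Result: YES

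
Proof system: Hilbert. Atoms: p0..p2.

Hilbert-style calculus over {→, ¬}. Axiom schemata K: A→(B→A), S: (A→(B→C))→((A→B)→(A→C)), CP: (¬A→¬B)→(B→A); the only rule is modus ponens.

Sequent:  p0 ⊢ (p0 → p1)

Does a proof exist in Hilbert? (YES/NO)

Search for a countermodel by truth-table:
  v=000: Γ:[p0=F] Δ:[(p0 → p1)=T] refutes=False
  v=001: Γ:[p0=F] Δ:[(p0 → p1)=T] refutes=False
  v=010: Γ:[p0=F] Δ:[(p0 → p1)=T] refutes=False
  v=011: Γ:[p0=F] Δ:[(p0 → p1)=T] refutes=False
  v=100: Γ:[p0=T] Δ:[(p0 → p1)=F] refutes=True  ← countermodel

Result: NO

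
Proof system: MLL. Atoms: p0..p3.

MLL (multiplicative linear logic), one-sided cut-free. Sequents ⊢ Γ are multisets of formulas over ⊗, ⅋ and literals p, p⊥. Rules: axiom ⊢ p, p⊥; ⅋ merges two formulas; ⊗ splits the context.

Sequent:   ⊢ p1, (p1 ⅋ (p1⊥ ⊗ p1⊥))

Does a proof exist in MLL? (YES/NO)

Proof tree:
[⅋]  ⊢ p1, (p1 ⅋ (p1⊥ ⊗ p1⊥))
  [⊗]  ⊢ p1, p1, (p1⊥ ⊗ p1⊥)
    [Ax]  ⊢ p1, p1⊥
    [Ax]  ⊢ p1, p1⊥

Result: YES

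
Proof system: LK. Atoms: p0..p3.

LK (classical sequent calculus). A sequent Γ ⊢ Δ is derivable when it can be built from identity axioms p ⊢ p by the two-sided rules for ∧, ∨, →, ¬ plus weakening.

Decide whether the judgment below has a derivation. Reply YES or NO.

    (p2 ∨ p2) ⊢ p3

Truth-table refutation:
  v=0000: Γ:[(p2 ∨ p2)=F] Δ:[p3=F] refutes=False
  v=0001: Γ:[(p2 ∨ p2)=F] Δ:[p3=T] refutes=False
  v=0010: Γ:[(p2 ∨ p2)=T] Δ:[p3=F] refutes=True  ← countermodel

Result: NO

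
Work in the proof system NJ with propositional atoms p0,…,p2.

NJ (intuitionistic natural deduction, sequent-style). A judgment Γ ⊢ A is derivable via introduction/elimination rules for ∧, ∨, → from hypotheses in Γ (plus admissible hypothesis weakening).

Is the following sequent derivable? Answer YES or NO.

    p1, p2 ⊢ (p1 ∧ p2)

Derivation trace:
[∧I] p1, p2 ⊢ (p1 ∧ p2)
  [Ax] p1 ⊢ p1
  [Wk] p2, p2 ⊢ p2
    [Ax] p2 ⊢ p2

Result: YES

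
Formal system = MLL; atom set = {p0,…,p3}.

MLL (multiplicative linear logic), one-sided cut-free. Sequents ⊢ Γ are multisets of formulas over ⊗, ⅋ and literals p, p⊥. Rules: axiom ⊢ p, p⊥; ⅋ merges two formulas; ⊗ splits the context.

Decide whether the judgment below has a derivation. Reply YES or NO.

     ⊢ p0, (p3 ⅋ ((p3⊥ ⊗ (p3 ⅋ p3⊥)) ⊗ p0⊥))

Derivation (root first):
[⅋]  ⊢ p0, (p3 ⅋ ((p3⊥ ⊗ (p3 ⅋ p3⊥)) ⊗ p0⊥))
  [⊗]  ⊢ p3, p0, ((p3⊥ ⊗ (p3 ⅋ p3⊥)) ⊗ p0⊥)
    [⊗]  ⊢ p3, (p3⊥ ⊗ (p3 ⅋ p3⊥))
      [Ax]  ⊢ p3, p3⊥
      [⅋]  ⊢ (p3 ⅋ p3⊥)
        [Ax]  ⊢ p3, p3⊥
    [Ax]  ⊢ p0, p0⊥

Result: YES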